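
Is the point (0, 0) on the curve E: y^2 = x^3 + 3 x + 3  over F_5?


Check whether y^2 = x^3 + 3 x + 3 (mod 5) for (x, y) = (0, 0).
LHS: y^2 = 0^2 mod 5 = 0
RHS: x^3 + 3 x + 3 = 0^3 + 3*0 + 3 mod 5 = 3
LHS != RHS

No, not on the curve


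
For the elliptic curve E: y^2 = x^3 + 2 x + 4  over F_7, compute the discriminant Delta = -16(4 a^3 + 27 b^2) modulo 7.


4 a^3 + 27 b^2 = 4*2^3 + 27*4^2 = 32 + 432 = 464
Delta = -16 * (464) = -7424
Delta mod 7 = 3

Delta = 3 (mod 7)


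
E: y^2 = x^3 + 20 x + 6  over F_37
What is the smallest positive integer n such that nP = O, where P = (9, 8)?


Compute successive multiples of P until we hit O:
  1P = (9, 8)
  2P = (26, 34)
  3P = (27, 8)
  4P = (1, 29)
  5P = (31, 22)
  6P = (13, 13)
  7P = (5, 34)
  8P = (19, 20)
  ... (continuing to 44P)
  44P = O

ord(P) = 44


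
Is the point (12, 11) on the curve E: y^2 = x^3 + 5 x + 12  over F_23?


Check whether y^2 = x^3 + 5 x + 12 (mod 23) for (x, y) = (12, 11).
LHS: y^2 = 11^2 mod 23 = 6
RHS: x^3 + 5 x + 12 = 12^3 + 5*12 + 12 mod 23 = 6
LHS = RHS

Yes, on the curve


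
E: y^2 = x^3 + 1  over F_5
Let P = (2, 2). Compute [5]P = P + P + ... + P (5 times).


k = 5 = 101_2 (binary, LSB first: 101)
Double-and-add from P = (2, 2):
  bit 0 = 1: acc = O + (2, 2) = (2, 2)
  bit 1 = 0: acc unchanged = (2, 2)
  bit 2 = 1: acc = (2, 2) + (0, 1) = (2, 3)

5P = (2, 3)


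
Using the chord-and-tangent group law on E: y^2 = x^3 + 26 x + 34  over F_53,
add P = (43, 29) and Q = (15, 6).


P != Q, so use the chord formula.
s = (y2 - y1) / (x2 - x1) = (30) / (25) mod 53 = 33
x3 = s^2 - x1 - x2 mod 53 = 33^2 - 43 - 15 = 24
y3 = s (x1 - x3) - y1 mod 53 = 33 * (43 - 24) - 29 = 15

P + Q = (24, 15)


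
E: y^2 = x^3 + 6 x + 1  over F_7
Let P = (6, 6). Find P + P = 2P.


Doubling: s = (3 x1^2 + a) / (2 y1)
s = (3*6^2 + 6) / (2*6) mod 7 = 6
x3 = s^2 - 2 x1 mod 7 = 6^2 - 2*6 = 3
y3 = s (x1 - x3) - y1 mod 7 = 6 * (6 - 3) - 6 = 5

2P = (3, 5)


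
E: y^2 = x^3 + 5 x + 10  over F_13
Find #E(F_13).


For each x in F_13, count y with y^2 = x^3 + 5 x + 10 mod 13:
  x = 0: RHS = 10, y in [6, 7]  -> 2 point(s)
  x = 1: RHS = 3, y in [4, 9]  -> 2 point(s)
  x = 3: RHS = 0, y in [0]  -> 1 point(s)
  x = 4: RHS = 3, y in [4, 9]  -> 2 point(s)
  x = 5: RHS = 4, y in [2, 11]  -> 2 point(s)
  x = 6: RHS = 9, y in [3, 10]  -> 2 point(s)
  x = 8: RHS = 3, y in [4, 9]  -> 2 point(s)
  x = 9: RHS = 4, y in [2, 11]  -> 2 point(s)
  x = 12: RHS = 4, y in [2, 11]  -> 2 point(s)
Affine points: 17. Add the point at infinity: total = 18.

#E(F_13) = 18


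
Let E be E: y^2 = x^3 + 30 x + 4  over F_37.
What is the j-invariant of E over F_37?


Delta = -16(4 a^3 + 27 b^2) mod 37 = 18
-1728 * (4 a)^3 = -1728 * (4*30)^3 mod 37 = 27
j = 27 * 18^(-1) mod 37 = 20

j = 20 (mod 37)


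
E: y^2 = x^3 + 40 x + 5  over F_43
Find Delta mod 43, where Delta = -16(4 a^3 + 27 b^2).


4 a^3 + 27 b^2 = 4*40^3 + 27*5^2 = 256000 + 675 = 256675
Delta = -16 * (256675) = -4106800
Delta mod 43 = 1

Delta = 1 (mod 43)


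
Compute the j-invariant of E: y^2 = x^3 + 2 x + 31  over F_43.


Delta = -16(4 a^3 + 27 b^2) mod 43 = 17
-1728 * (4 a)^3 = -1728 * (4*2)^3 mod 43 = 32
j = 32 * 17^(-1) mod 43 = 12

j = 12 (mod 43)


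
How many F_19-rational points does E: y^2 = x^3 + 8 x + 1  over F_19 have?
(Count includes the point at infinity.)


For each x in F_19, count y with y^2 = x^3 + 8 x + 1 mod 19:
  x = 0: RHS = 1, y in [1, 18]  -> 2 point(s)
  x = 2: RHS = 6, y in [5, 14]  -> 2 point(s)
  x = 7: RHS = 1, y in [1, 18]  -> 2 point(s)
  x = 8: RHS = 7, y in [8, 11]  -> 2 point(s)
  x = 9: RHS = 4, y in [2, 17]  -> 2 point(s)
  x = 10: RHS = 17, y in [6, 13]  -> 2 point(s)
  x = 12: RHS = 1, y in [1, 18]  -> 2 point(s)
  x = 14: RHS = 7, y in [8, 11]  -> 2 point(s)
  x = 15: RHS = 0, y in [0]  -> 1 point(s)
  x = 16: RHS = 7, y in [8, 11]  -> 2 point(s)
  x = 18: RHS = 11, y in [7, 12]  -> 2 point(s)
Affine points: 21. Add the point at infinity: total = 22.

#E(F_19) = 22


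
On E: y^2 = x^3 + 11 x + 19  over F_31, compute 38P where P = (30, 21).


k = 38 = 100110_2 (binary, LSB first: 011001)
Double-and-add from P = (30, 21):
  bit 0 = 0: acc unchanged = O
  bit 1 = 1: acc = O + (9, 17) = (9, 17)
  bit 2 = 1: acc = (9, 17) + (17, 29) = (15, 5)
  bit 3 = 0: acc unchanged = (15, 5)
  bit 4 = 0: acc unchanged = (15, 5)
  bit 5 = 1: acc = (15, 5) + (11, 13) = (9, 14)

38P = (9, 14)


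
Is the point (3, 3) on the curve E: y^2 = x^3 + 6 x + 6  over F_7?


Check whether y^2 = x^3 + 6 x + 6 (mod 7) for (x, y) = (3, 3).
LHS: y^2 = 3^2 mod 7 = 2
RHS: x^3 + 6 x + 6 = 3^3 + 6*3 + 6 mod 7 = 2
LHS = RHS

Yes, on the curve


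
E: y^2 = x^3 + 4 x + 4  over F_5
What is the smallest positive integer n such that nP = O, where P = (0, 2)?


Compute successive multiples of P until we hit O:
  1P = (0, 2)
  2P = (1, 2)
  3P = (4, 3)
  4P = (2, 0)
  5P = (4, 2)
  6P = (1, 3)
  7P = (0, 3)
  8P = O

ord(P) = 8


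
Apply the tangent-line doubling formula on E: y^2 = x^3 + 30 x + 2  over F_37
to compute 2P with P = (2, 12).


Doubling: s = (3 x1^2 + a) / (2 y1)
s = (3*2^2 + 30) / (2*12) mod 37 = 11
x3 = s^2 - 2 x1 mod 37 = 11^2 - 2*2 = 6
y3 = s (x1 - x3) - y1 mod 37 = 11 * (2 - 6) - 12 = 18

2P = (6, 18)


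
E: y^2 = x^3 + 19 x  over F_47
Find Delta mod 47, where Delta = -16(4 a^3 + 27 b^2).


4 a^3 + 27 b^2 = 4*19^3 + 27*0^2 = 27436 + 0 = 27436
Delta = -16 * (27436) = -438976
Delta mod 47 = 4

Delta = 4 (mod 47)


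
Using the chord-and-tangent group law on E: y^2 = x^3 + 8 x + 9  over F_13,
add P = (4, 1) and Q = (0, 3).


P != Q, so use the chord formula.
s = (y2 - y1) / (x2 - x1) = (2) / (9) mod 13 = 6
x3 = s^2 - x1 - x2 mod 13 = 6^2 - 4 - 0 = 6
y3 = s (x1 - x3) - y1 mod 13 = 6 * (4 - 6) - 1 = 0

P + Q = (6, 0)


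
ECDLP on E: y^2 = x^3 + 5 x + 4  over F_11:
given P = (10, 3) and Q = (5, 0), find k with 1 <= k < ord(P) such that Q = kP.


Enumerate multiples of P until we hit Q = (5, 0):
  1P = (10, 3)
  2P = (5, 0)
Match found at i = 2.

k = 2


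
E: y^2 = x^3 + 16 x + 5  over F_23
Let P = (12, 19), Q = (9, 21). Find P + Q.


P != Q, so use the chord formula.
s = (y2 - y1) / (x2 - x1) = (2) / (20) mod 23 = 7
x3 = s^2 - x1 - x2 mod 23 = 7^2 - 12 - 9 = 5
y3 = s (x1 - x3) - y1 mod 23 = 7 * (12 - 5) - 19 = 7

P + Q = (5, 7)


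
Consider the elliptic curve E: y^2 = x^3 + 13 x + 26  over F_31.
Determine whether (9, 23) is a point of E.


Check whether y^2 = x^3 + 13 x + 26 (mod 31) for (x, y) = (9, 23).
LHS: y^2 = 23^2 mod 31 = 2
RHS: x^3 + 13 x + 26 = 9^3 + 13*9 + 26 mod 31 = 4
LHS != RHS

No, not on the curve


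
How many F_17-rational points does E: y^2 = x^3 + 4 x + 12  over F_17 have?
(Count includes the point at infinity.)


For each x in F_17, count y with y^2 = x^3 + 4 x + 12 mod 17:
  x = 1: RHS = 0, y in [0]  -> 1 point(s)
  x = 3: RHS = 0, y in [0]  -> 1 point(s)
  x = 5: RHS = 4, y in [2, 15]  -> 2 point(s)
  x = 7: RHS = 9, y in [3, 14]  -> 2 point(s)
  x = 10: RHS = 15, y in [7, 10]  -> 2 point(s)
  x = 13: RHS = 0, y in [0]  -> 1 point(s)
  x = 15: RHS = 13, y in [8, 9]  -> 2 point(s)
Affine points: 11. Add the point at infinity: total = 12.

#E(F_17) = 12


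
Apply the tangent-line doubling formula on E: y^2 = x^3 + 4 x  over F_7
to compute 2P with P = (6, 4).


Doubling: s = (3 x1^2 + a) / (2 y1)
s = (3*6^2 + 4) / (2*4) mod 7 = 0
x3 = s^2 - 2 x1 mod 7 = 0^2 - 2*6 = 2
y3 = s (x1 - x3) - y1 mod 7 = 0 * (6 - 2) - 4 = 3

2P = (2, 3)


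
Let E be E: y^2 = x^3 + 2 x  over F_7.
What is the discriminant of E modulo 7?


4 a^3 + 27 b^2 = 4*2^3 + 27*0^2 = 32 + 0 = 32
Delta = -16 * (32) = -512
Delta mod 7 = 6

Delta = 6 (mod 7)


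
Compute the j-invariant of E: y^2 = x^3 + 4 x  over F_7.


Delta = -16(4 a^3 + 27 b^2) mod 7 = 6
-1728 * (4 a)^3 = -1728 * (4*4)^3 mod 7 = 1
j = 1 * 6^(-1) mod 7 = 6

j = 6 (mod 7)


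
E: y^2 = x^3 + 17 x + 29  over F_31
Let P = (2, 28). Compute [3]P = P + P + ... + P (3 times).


k = 3 = 11_2 (binary, LSB first: 11)
Double-and-add from P = (2, 28):
  bit 0 = 1: acc = O + (2, 28) = (2, 28)
  bit 1 = 1: acc = (2, 28) + (3, 13) = (3, 18)

3P = (3, 18)


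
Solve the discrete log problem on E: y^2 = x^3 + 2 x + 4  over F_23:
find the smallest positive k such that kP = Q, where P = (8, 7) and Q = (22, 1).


Enumerate multiples of P until we hit Q = (22, 1):
  1P = (8, 7)
  2P = (0, 2)
  3P = (10, 9)
  4P = (6, 18)
  5P = (22, 1)
Match found at i = 5.

k = 5


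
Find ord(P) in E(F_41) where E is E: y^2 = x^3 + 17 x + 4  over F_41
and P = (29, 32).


Compute successive multiples of P until we hit O:
  1P = (29, 32)
  2P = (23, 37)
  3P = (25, 33)
  4P = (5, 3)
  5P = (38, 34)
  6P = (11, 13)
  7P = (3, 0)
  8P = (11, 28)
  ... (continuing to 14P)
  14P = O

ord(P) = 14


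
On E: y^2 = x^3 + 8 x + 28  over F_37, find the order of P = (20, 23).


Compute successive multiples of P until we hit O:
  1P = (20, 23)
  2P = (0, 18)
  3P = (24, 13)
  4P = (27, 13)
  5P = (23, 13)
  6P = (1, 0)
  7P = (23, 24)
  8P = (27, 24)
  ... (continuing to 12P)
  12P = O

ord(P) = 12


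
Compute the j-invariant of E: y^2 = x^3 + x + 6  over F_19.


Delta = -16(4 a^3 + 27 b^2) mod 19 = 2
-1728 * (4 a)^3 = -1728 * (4*1)^3 mod 19 = 7
j = 7 * 2^(-1) mod 19 = 13

j = 13 (mod 19)


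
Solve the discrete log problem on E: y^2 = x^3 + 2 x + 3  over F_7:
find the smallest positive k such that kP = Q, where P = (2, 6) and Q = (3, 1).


Enumerate multiples of P until we hit Q = (3, 1):
  1P = (2, 6)
  2P = (3, 1)
Match found at i = 2.

k = 2


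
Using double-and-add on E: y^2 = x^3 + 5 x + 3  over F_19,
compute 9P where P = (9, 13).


k = 9 = 1001_2 (binary, LSB first: 1001)
Double-and-add from P = (9, 13):
  bit 0 = 1: acc = O + (9, 13) = (9, 13)
  bit 1 = 0: acc unchanged = (9, 13)
  bit 2 = 0: acc unchanged = (9, 13)
  bit 3 = 1: acc = (9, 13) + (14, 10) = (7, 1)

9P = (7, 1)


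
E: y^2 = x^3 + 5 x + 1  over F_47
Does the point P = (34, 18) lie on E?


Check whether y^2 = x^3 + 5 x + 1 (mod 47) for (x, y) = (34, 18).
LHS: y^2 = 18^2 mod 47 = 42
RHS: x^3 + 5 x + 1 = 34^3 + 5*34 + 1 mod 47 = 42
LHS = RHS

Yes, on the curve


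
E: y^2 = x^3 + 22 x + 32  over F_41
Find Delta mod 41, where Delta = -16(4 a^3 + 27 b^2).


4 a^3 + 27 b^2 = 4*22^3 + 27*32^2 = 42592 + 27648 = 70240
Delta = -16 * (70240) = -1123840
Delta mod 41 = 11

Delta = 11 (mod 41)


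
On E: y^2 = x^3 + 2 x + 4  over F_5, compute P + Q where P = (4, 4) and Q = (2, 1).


P != Q, so use the chord formula.
s = (y2 - y1) / (x2 - x1) = (2) / (3) mod 5 = 4
x3 = s^2 - x1 - x2 mod 5 = 4^2 - 4 - 2 = 0
y3 = s (x1 - x3) - y1 mod 5 = 4 * (4 - 0) - 4 = 2

P + Q = (0, 2)


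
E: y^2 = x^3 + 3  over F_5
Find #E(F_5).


For each x in F_5, count y with y^2 = x^3 + 0 x + 3 mod 5:
  x = 1: RHS = 4, y in [2, 3]  -> 2 point(s)
  x = 2: RHS = 1, y in [1, 4]  -> 2 point(s)
  x = 3: RHS = 0, y in [0]  -> 1 point(s)
Affine points: 5. Add the point at infinity: total = 6.

#E(F_5) = 6


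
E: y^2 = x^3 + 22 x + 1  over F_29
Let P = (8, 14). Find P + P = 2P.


Doubling: s = (3 x1^2 + a) / (2 y1)
s = (3*8^2 + 22) / (2*14) mod 29 = 18
x3 = s^2 - 2 x1 mod 29 = 18^2 - 2*8 = 18
y3 = s (x1 - x3) - y1 mod 29 = 18 * (8 - 18) - 14 = 9

2P = (18, 9)


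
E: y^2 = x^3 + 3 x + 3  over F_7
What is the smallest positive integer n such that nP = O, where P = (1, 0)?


Compute successive multiples of P until we hit O:
  1P = (1, 0)
  2P = O

ord(P) = 2


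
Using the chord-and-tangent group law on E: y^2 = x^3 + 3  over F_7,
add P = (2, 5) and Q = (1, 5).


P != Q, so use the chord formula.
s = (y2 - y1) / (x2 - x1) = (0) / (6) mod 7 = 0
x3 = s^2 - x1 - x2 mod 7 = 0^2 - 2 - 1 = 4
y3 = s (x1 - x3) - y1 mod 7 = 0 * (2 - 4) - 5 = 2

P + Q = (4, 2)


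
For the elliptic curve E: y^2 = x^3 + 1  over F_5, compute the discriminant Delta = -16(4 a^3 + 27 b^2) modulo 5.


4 a^3 + 27 b^2 = 4*0^3 + 27*1^2 = 0 + 27 = 27
Delta = -16 * (27) = -432
Delta mod 5 = 3

Delta = 3 (mod 5)


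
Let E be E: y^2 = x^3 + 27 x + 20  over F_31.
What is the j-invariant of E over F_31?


Delta = -16(4 a^3 + 27 b^2) mod 31 = 29
-1728 * (4 a)^3 = -1728 * (4*27)^3 mod 31 = 30
j = 30 * 29^(-1) mod 31 = 16

j = 16 (mod 31)


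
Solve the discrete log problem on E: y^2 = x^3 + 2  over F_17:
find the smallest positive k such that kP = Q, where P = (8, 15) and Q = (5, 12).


Enumerate multiples of P until we hit Q = (5, 12):
  1P = (8, 15)
  2P = (10, 13)
  3P = (0, 11)
  4P = (5, 12)
Match found at i = 4.

k = 4


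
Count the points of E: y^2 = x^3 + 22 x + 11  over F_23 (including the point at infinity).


For each x in F_23, count y with y^2 = x^3 + 22 x + 11 mod 23:
  x = 3: RHS = 12, y in [9, 14]  -> 2 point(s)
  x = 4: RHS = 2, y in [5, 18]  -> 2 point(s)
  x = 5: RHS = 16, y in [4, 19]  -> 2 point(s)
  x = 7: RHS = 2, y in [5, 18]  -> 2 point(s)
  x = 8: RHS = 9, y in [3, 20]  -> 2 point(s)
  x = 9: RHS = 18, y in [8, 15]  -> 2 point(s)
  x = 10: RHS = 12, y in [9, 14]  -> 2 point(s)
  x = 12: RHS = 2, y in [5, 18]  -> 2 point(s)
  x = 14: RHS = 4, y in [2, 21]  -> 2 point(s)
  x = 15: RHS = 13, y in [6, 17]  -> 2 point(s)
  x = 17: RHS = 8, y in [10, 13]  -> 2 point(s)
  x = 18: RHS = 6, y in [11, 12]  -> 2 point(s)
Affine points: 24. Add the point at infinity: total = 25.

#E(F_23) = 25


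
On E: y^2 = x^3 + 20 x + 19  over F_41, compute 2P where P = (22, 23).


Doubling: s = (3 x1^2 + a) / (2 y1)
s = (3*22^2 + 20) / (2*23) mod 41 = 32
x3 = s^2 - 2 x1 mod 41 = 32^2 - 2*22 = 37
y3 = s (x1 - x3) - y1 mod 41 = 32 * (22 - 37) - 23 = 30

2P = (37, 30)


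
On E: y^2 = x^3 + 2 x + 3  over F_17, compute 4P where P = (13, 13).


k = 4 = 100_2 (binary, LSB first: 001)
Double-and-add from P = (13, 13):
  bit 0 = 0: acc unchanged = O
  bit 1 = 0: acc unchanged = O
  bit 2 = 1: acc = O + (14, 2) = (14, 2)

4P = (14, 2)


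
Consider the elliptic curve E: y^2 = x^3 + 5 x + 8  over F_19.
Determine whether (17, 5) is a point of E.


Check whether y^2 = x^3 + 5 x + 8 (mod 19) for (x, y) = (17, 5).
LHS: y^2 = 5^2 mod 19 = 6
RHS: x^3 + 5 x + 8 = 17^3 + 5*17 + 8 mod 19 = 9
LHS != RHS

No, not on the curve


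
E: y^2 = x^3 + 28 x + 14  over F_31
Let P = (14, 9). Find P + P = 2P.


Doubling: s = (3 x1^2 + a) / (2 y1)
s = (3*14^2 + 28) / (2*9) mod 31 = 17
x3 = s^2 - 2 x1 mod 31 = 17^2 - 2*14 = 13
y3 = s (x1 - x3) - y1 mod 31 = 17 * (14 - 13) - 9 = 8

2P = (13, 8)


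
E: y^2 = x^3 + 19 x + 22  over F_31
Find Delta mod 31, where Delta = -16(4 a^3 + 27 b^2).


4 a^3 + 27 b^2 = 4*19^3 + 27*22^2 = 27436 + 13068 = 40504
Delta = -16 * (40504) = -648064
Delta mod 31 = 22

Delta = 22 (mod 31)


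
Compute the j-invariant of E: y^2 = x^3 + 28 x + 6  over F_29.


Delta = -16(4 a^3 + 27 b^2) mod 29 = 27
-1728 * (4 a)^3 = -1728 * (4*28)^3 mod 29 = 15
j = 15 * 27^(-1) mod 29 = 7

j = 7 (mod 29)


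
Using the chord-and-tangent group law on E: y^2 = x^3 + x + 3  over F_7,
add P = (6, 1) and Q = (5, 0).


P != Q, so use the chord formula.
s = (y2 - y1) / (x2 - x1) = (6) / (6) mod 7 = 1
x3 = s^2 - x1 - x2 mod 7 = 1^2 - 6 - 5 = 4
y3 = s (x1 - x3) - y1 mod 7 = 1 * (6 - 4) - 1 = 1

P + Q = (4, 1)


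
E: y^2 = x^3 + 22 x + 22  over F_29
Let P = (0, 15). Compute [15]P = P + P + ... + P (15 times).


k = 15 = 1111_2 (binary, LSB first: 1111)
Double-and-add from P = (0, 15):
  bit 0 = 1: acc = O + (0, 15) = (0, 15)
  bit 1 = 1: acc = (0, 15) + (20, 9) = (3, 12)
  bit 2 = 1: acc = (3, 12) + (27, 12) = (28, 17)
  bit 3 = 1: acc = (28, 17) + (5, 24) = (3, 17)

15P = (3, 17)


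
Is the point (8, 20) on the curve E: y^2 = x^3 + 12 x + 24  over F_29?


Check whether y^2 = x^3 + 12 x + 24 (mod 29) for (x, y) = (8, 20).
LHS: y^2 = 20^2 mod 29 = 23
RHS: x^3 + 12 x + 24 = 8^3 + 12*8 + 24 mod 29 = 23
LHS = RHS

Yes, on the curve


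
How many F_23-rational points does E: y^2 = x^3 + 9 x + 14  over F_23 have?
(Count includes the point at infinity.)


For each x in F_23, count y with y^2 = x^3 + 9 x + 14 mod 23:
  x = 1: RHS = 1, y in [1, 22]  -> 2 point(s)
  x = 5: RHS = 0, y in [0]  -> 1 point(s)
  x = 6: RHS = 8, y in [10, 13]  -> 2 point(s)
  x = 7: RHS = 6, y in [11, 12]  -> 2 point(s)
  x = 8: RHS = 0, y in [0]  -> 1 point(s)
  x = 10: RHS = 0, y in [0]  -> 1 point(s)
  x = 11: RHS = 18, y in [8, 15]  -> 2 point(s)
  x = 14: RHS = 9, y in [3, 20]  -> 2 point(s)
  x = 19: RHS = 6, y in [11, 12]  -> 2 point(s)
  x = 20: RHS = 6, y in [11, 12]  -> 2 point(s)
  x = 22: RHS = 4, y in [2, 21]  -> 2 point(s)
Affine points: 19. Add the point at infinity: total = 20.

#E(F_23) = 20


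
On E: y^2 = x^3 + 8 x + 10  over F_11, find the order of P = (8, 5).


Compute successive multiples of P until we hit O:
  1P = (8, 5)
  2P = (10, 10)
  3P = (2, 10)
  4P = (2, 1)
  5P = (10, 1)
  6P = (8, 6)
  7P = O

ord(P) = 7


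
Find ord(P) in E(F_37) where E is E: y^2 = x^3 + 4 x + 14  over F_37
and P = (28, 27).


Compute successive multiples of P until we hit O:
  1P = (28, 27)
  2P = (8, 22)
  3P = (8, 15)
  4P = (28, 10)
  5P = O

ord(P) = 5


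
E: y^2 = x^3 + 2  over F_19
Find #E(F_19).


For each x in F_19, count y with y^2 = x^3 + 0 x + 2 mod 19:
  x = 4: RHS = 9, y in [3, 16]  -> 2 point(s)
  x = 6: RHS = 9, y in [3, 16]  -> 2 point(s)
  x = 8: RHS = 1, y in [1, 18]  -> 2 point(s)
  x = 9: RHS = 9, y in [3, 16]  -> 2 point(s)
  x = 12: RHS = 1, y in [1, 18]  -> 2 point(s)
  x = 18: RHS = 1, y in [1, 18]  -> 2 point(s)
Affine points: 12. Add the point at infinity: total = 13.

#E(F_19) = 13


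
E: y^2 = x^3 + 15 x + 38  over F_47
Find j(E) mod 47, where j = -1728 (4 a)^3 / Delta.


Delta = -16(4 a^3 + 27 b^2) mod 47 = 35
-1728 * (4 a)^3 = -1728 * (4*15)^3 mod 47 = 9
j = 9 * 35^(-1) mod 47 = 11

j = 11 (mod 47)


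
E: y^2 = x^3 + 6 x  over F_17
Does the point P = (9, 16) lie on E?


Check whether y^2 = x^3 + 6 x + 0 (mod 17) for (x, y) = (9, 16).
LHS: y^2 = 16^2 mod 17 = 1
RHS: x^3 + 6 x + 0 = 9^3 + 6*9 + 0 mod 17 = 1
LHS = RHS

Yes, on the curve


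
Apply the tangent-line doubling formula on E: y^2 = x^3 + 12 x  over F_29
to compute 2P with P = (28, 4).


Doubling: s = (3 x1^2 + a) / (2 y1)
s = (3*28^2 + 12) / (2*4) mod 29 = 20
x3 = s^2 - 2 x1 mod 29 = 20^2 - 2*28 = 25
y3 = s (x1 - x3) - y1 mod 29 = 20 * (28 - 25) - 4 = 27

2P = (25, 27)


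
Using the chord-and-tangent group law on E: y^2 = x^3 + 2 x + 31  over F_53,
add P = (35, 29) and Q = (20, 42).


P != Q, so use the chord formula.
s = (y2 - y1) / (x2 - x1) = (13) / (38) mod 53 = 38
x3 = s^2 - x1 - x2 mod 53 = 38^2 - 35 - 20 = 11
y3 = s (x1 - x3) - y1 mod 53 = 38 * (35 - 11) - 29 = 35

P + Q = (11, 35)


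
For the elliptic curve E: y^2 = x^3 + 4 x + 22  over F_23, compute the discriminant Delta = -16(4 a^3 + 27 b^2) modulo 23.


4 a^3 + 27 b^2 = 4*4^3 + 27*22^2 = 256 + 13068 = 13324
Delta = -16 * (13324) = -213184
Delta mod 23 = 3

Delta = 3 (mod 23)


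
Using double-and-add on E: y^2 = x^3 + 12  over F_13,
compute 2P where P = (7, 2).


k = 2 = 10_2 (binary, LSB first: 01)
Double-and-add from P = (7, 2):
  bit 0 = 0: acc unchanged = O
  bit 1 = 1: acc = O + (0, 5) = (0, 5)

2P = (0, 5)


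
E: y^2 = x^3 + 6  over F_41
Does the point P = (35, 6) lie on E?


Check whether y^2 = x^3 + 0 x + 6 (mod 41) for (x, y) = (35, 6).
LHS: y^2 = 6^2 mod 41 = 36
RHS: x^3 + 0 x + 6 = 35^3 + 0*35 + 6 mod 41 = 36
LHS = RHS

Yes, on the curve


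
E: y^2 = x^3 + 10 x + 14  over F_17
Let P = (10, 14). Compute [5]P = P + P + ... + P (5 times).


k = 5 = 101_2 (binary, LSB first: 101)
Double-and-add from P = (10, 14):
  bit 0 = 1: acc = O + (10, 14) = (10, 14)
  bit 1 = 0: acc unchanged = (10, 14)
  bit 2 = 1: acc = (10, 14) + (7, 6) = (9, 0)

5P = (9, 0)


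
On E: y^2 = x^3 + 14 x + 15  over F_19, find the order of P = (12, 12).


Compute successive multiples of P until we hit O:
  1P = (12, 12)
  2P = (18, 0)
  3P = (12, 7)
  4P = O

ord(P) = 4


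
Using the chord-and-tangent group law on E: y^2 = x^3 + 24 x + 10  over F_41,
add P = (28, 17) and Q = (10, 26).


P != Q, so use the chord formula.
s = (y2 - y1) / (x2 - x1) = (9) / (23) mod 41 = 20
x3 = s^2 - x1 - x2 mod 41 = 20^2 - 28 - 10 = 34
y3 = s (x1 - x3) - y1 mod 41 = 20 * (28 - 34) - 17 = 27

P + Q = (34, 27)


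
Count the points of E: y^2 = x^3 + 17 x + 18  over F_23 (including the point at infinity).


For each x in F_23, count y with y^2 = x^3 + 17 x + 18 mod 23:
  x = 0: RHS = 18, y in [8, 15]  -> 2 point(s)
  x = 1: RHS = 13, y in [6, 17]  -> 2 point(s)
  x = 3: RHS = 4, y in [2, 21]  -> 2 point(s)
  x = 4: RHS = 12, y in [9, 14]  -> 2 point(s)
  x = 9: RHS = 3, y in [7, 16]  -> 2 point(s)
  x = 11: RHS = 18, y in [8, 15]  -> 2 point(s)
  x = 12: RHS = 18, y in [8, 15]  -> 2 point(s)
  x = 16: RHS = 16, y in [4, 19]  -> 2 point(s)
  x = 19: RHS = 1, y in [1, 22]  -> 2 point(s)
  x = 20: RHS = 9, y in [3, 20]  -> 2 point(s)
  x = 22: RHS = 0, y in [0]  -> 1 point(s)
Affine points: 21. Add the point at infinity: total = 22.

#E(F_23) = 22


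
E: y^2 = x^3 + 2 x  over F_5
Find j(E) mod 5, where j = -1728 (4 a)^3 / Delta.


Delta = -16(4 a^3 + 27 b^2) mod 5 = 3
-1728 * (4 a)^3 = -1728 * (4*2)^3 mod 5 = 4
j = 4 * 3^(-1) mod 5 = 3

j = 3 (mod 5)


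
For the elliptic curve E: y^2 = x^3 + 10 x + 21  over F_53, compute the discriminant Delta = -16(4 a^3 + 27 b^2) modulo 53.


4 a^3 + 27 b^2 = 4*10^3 + 27*21^2 = 4000 + 11907 = 15907
Delta = -16 * (15907) = -254512
Delta mod 53 = 47

Delta = 47 (mod 53)


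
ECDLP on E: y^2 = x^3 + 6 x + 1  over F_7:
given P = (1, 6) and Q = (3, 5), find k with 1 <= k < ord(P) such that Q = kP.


Enumerate multiples of P until we hit Q = (3, 5):
  1P = (1, 6)
  2P = (6, 6)
  3P = (0, 1)
  4P = (3, 5)
Match found at i = 4.

k = 4


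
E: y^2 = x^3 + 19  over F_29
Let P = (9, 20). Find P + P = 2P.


Doubling: s = (3 x1^2 + a) / (2 y1)
s = (3*9^2 + 0) / (2*20) mod 29 = 1
x3 = s^2 - 2 x1 mod 29 = 1^2 - 2*9 = 12
y3 = s (x1 - x3) - y1 mod 29 = 1 * (9 - 12) - 20 = 6

2P = (12, 6)


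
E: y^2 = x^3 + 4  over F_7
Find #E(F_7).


For each x in F_7, count y with y^2 = x^3 + 0 x + 4 mod 7:
  x = 0: RHS = 4, y in [2, 5]  -> 2 point(s)
Affine points: 2. Add the point at infinity: total = 3.

#E(F_7) = 3


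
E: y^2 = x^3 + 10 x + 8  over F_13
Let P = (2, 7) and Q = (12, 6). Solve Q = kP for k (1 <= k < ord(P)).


Enumerate multiples of P until we hit Q = (12, 6):
  1P = (2, 7)
  2P = (12, 7)
  3P = (12, 6)
Match found at i = 3.

k = 3


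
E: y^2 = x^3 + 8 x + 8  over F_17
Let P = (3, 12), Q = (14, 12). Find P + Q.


P != Q, so use the chord formula.
s = (y2 - y1) / (x2 - x1) = (0) / (11) mod 17 = 0
x3 = s^2 - x1 - x2 mod 17 = 0^2 - 3 - 14 = 0
y3 = s (x1 - x3) - y1 mod 17 = 0 * (3 - 0) - 12 = 5

P + Q = (0, 5)


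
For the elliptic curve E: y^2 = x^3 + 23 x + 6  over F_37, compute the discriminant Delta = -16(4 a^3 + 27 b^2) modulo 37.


4 a^3 + 27 b^2 = 4*23^3 + 27*6^2 = 48668 + 972 = 49640
Delta = -16 * (49640) = -794240
Delta mod 37 = 2

Delta = 2 (mod 37)


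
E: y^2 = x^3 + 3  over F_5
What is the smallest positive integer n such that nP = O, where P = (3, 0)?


Compute successive multiples of P until we hit O:
  1P = (3, 0)
  2P = O

ord(P) = 2


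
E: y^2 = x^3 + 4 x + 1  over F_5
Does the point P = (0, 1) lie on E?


Check whether y^2 = x^3 + 4 x + 1 (mod 5) for (x, y) = (0, 1).
LHS: y^2 = 1^2 mod 5 = 1
RHS: x^3 + 4 x + 1 = 0^3 + 4*0 + 1 mod 5 = 1
LHS = RHS

Yes, on the curve


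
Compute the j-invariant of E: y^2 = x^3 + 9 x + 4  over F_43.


Delta = -16(4 a^3 + 27 b^2) mod 43 = 10
-1728 * (4 a)^3 = -1728 * (4*9)^3 mod 43 = 35
j = 35 * 10^(-1) mod 43 = 25

j = 25 (mod 43)


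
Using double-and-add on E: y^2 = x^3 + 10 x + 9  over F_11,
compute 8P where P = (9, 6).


k = 8 = 1000_2 (binary, LSB first: 0001)
Double-and-add from P = (9, 6):
  bit 0 = 0: acc unchanged = O
  bit 1 = 0: acc unchanged = O
  bit 2 = 0: acc unchanged = O
  bit 3 = 1: acc = O + (3, 0) = (3, 0)

8P = (3, 0)


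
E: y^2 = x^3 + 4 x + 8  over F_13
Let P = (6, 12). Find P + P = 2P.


Doubling: s = (3 x1^2 + a) / (2 y1)
s = (3*6^2 + 4) / (2*12) mod 13 = 9
x3 = s^2 - 2 x1 mod 13 = 9^2 - 2*6 = 4
y3 = s (x1 - x3) - y1 mod 13 = 9 * (6 - 4) - 12 = 6

2P = (4, 6)


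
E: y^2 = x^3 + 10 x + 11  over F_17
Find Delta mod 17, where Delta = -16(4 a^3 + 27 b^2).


4 a^3 + 27 b^2 = 4*10^3 + 27*11^2 = 4000 + 3267 = 7267
Delta = -16 * (7267) = -116272
Delta mod 17 = 8

Delta = 8 (mod 17)


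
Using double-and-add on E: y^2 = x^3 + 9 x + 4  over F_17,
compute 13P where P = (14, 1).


k = 13 = 1101_2 (binary, LSB first: 1011)
Double-and-add from P = (14, 1):
  bit 0 = 1: acc = O + (14, 1) = (14, 1)
  bit 1 = 0: acc unchanged = (14, 1)
  bit 2 = 1: acc = (14, 1) + (2, 8) = (5, 15)
  bit 3 = 1: acc = (5, 15) + (12, 15) = (0, 2)

13P = (0, 2)


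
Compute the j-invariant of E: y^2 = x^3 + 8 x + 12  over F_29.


Delta = -16(4 a^3 + 27 b^2) mod 29 = 28
-1728 * (4 a)^3 = -1728 * (4*8)^3 mod 29 = 5
j = 5 * 28^(-1) mod 29 = 24

j = 24 (mod 29)


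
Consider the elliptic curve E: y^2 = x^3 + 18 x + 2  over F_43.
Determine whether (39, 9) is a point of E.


Check whether y^2 = x^3 + 18 x + 2 (mod 43) for (x, y) = (39, 9).
LHS: y^2 = 9^2 mod 43 = 38
RHS: x^3 + 18 x + 2 = 39^3 + 18*39 + 2 mod 43 = 38
LHS = RHS

Yes, on the curve


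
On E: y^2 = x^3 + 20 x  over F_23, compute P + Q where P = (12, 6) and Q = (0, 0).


P != Q, so use the chord formula.
s = (y2 - y1) / (x2 - x1) = (17) / (11) mod 23 = 12
x3 = s^2 - x1 - x2 mod 23 = 12^2 - 12 - 0 = 17
y3 = s (x1 - x3) - y1 mod 23 = 12 * (12 - 17) - 6 = 3

P + Q = (17, 3)


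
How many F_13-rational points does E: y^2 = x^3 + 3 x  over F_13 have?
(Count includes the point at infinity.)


For each x in F_13, count y with y^2 = x^3 + 3 x + 0 mod 13:
  x = 0: RHS = 0, y in [0]  -> 1 point(s)
  x = 1: RHS = 4, y in [2, 11]  -> 2 point(s)
  x = 2: RHS = 1, y in [1, 12]  -> 2 point(s)
  x = 3: RHS = 10, y in [6, 7]  -> 2 point(s)
  x = 5: RHS = 10, y in [6, 7]  -> 2 point(s)
  x = 6: RHS = 0, y in [0]  -> 1 point(s)
  x = 7: RHS = 0, y in [0]  -> 1 point(s)
  x = 8: RHS = 3, y in [4, 9]  -> 2 point(s)
  x = 10: RHS = 3, y in [4, 9]  -> 2 point(s)
  x = 11: RHS = 12, y in [5, 8]  -> 2 point(s)
  x = 12: RHS = 9, y in [3, 10]  -> 2 point(s)
Affine points: 19. Add the point at infinity: total = 20.

#E(F_13) = 20


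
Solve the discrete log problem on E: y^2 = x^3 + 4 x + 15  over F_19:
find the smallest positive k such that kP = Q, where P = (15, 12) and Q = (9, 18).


Enumerate multiples of P until we hit Q = (9, 18):
  1P = (15, 12)
  2P = (9, 1)
  3P = (1, 1)
  4P = (1, 18)
  5P = (9, 18)
Match found at i = 5.

k = 5


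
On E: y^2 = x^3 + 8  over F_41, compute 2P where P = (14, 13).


Doubling: s = (3 x1^2 + a) / (2 y1)
s = (3*14^2 + 0) / (2*13) mod 41 = 10
x3 = s^2 - 2 x1 mod 41 = 10^2 - 2*14 = 31
y3 = s (x1 - x3) - y1 mod 41 = 10 * (14 - 31) - 13 = 22

2P = (31, 22)


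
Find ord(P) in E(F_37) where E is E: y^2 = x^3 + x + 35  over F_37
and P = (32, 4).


Compute successive multiples of P until we hit O:
  1P = (32, 4)
  2P = (17, 9)
  3P = (21, 17)
  4P = (12, 6)
  5P = (3, 19)
  6P = (35, 32)
  7P = (16, 22)
  8P = (29, 25)
  ... (continuing to 20P)
  20P = O

ord(P) = 20


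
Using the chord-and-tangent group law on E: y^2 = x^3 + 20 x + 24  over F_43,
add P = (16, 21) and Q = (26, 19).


P != Q, so use the chord formula.
s = (y2 - y1) / (x2 - x1) = (41) / (10) mod 43 = 17
x3 = s^2 - x1 - x2 mod 43 = 17^2 - 16 - 26 = 32
y3 = s (x1 - x3) - y1 mod 43 = 17 * (16 - 32) - 21 = 8

P + Q = (32, 8)


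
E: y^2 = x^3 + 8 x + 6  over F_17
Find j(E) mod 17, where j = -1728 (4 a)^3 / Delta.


Delta = -16(4 a^3 + 27 b^2) mod 17 = 11
-1728 * (4 a)^3 = -1728 * (4*8)^3 mod 17 = 3
j = 3 * 11^(-1) mod 17 = 8

j = 8 (mod 17)


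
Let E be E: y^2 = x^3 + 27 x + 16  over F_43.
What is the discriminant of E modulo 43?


4 a^3 + 27 b^2 = 4*27^3 + 27*16^2 = 78732 + 6912 = 85644
Delta = -16 * (85644) = -1370304
Delta mod 43 = 20

Delta = 20 (mod 43)


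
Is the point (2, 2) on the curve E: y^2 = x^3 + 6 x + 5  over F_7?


Check whether y^2 = x^3 + 6 x + 5 (mod 7) for (x, y) = (2, 2).
LHS: y^2 = 2^2 mod 7 = 4
RHS: x^3 + 6 x + 5 = 2^3 + 6*2 + 5 mod 7 = 4
LHS = RHS

Yes, on the curve


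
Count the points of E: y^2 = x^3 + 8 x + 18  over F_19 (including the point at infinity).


For each x in F_19, count y with y^2 = x^3 + 8 x + 18 mod 19:
  x = 2: RHS = 4, y in [2, 17]  -> 2 point(s)
  x = 4: RHS = 0, y in [0]  -> 1 point(s)
  x = 6: RHS = 16, y in [4, 15]  -> 2 point(s)
  x = 8: RHS = 5, y in [9, 10]  -> 2 point(s)
  x = 13: RHS = 1, y in [1, 18]  -> 2 point(s)
  x = 14: RHS = 5, y in [9, 10]  -> 2 point(s)
  x = 15: RHS = 17, y in [6, 13]  -> 2 point(s)
  x = 16: RHS = 5, y in [9, 10]  -> 2 point(s)
  x = 18: RHS = 9, y in [3, 16]  -> 2 point(s)
Affine points: 17. Add the point at infinity: total = 18.

#E(F_19) = 18


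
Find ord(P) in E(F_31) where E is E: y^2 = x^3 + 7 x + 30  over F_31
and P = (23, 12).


Compute successive multiples of P until we hit O:
  1P = (23, 12)
  2P = (3, 4)
  3P = (25, 12)
  4P = (14, 19)
  5P = (8, 28)
  6P = (1, 10)
  7P = (17, 28)
  8P = (5, 2)
  ... (continuing to 38P)
  38P = O

ord(P) = 38


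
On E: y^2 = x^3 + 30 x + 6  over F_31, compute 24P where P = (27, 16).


k = 24 = 11000_2 (binary, LSB first: 00011)
Double-and-add from P = (27, 16):
  bit 0 = 0: acc unchanged = O
  bit 1 = 0: acc unchanged = O
  bit 2 = 0: acc unchanged = O
  bit 3 = 1: acc = O + (5, 23) = (5, 23)
  bit 4 = 1: acc = (5, 23) + (8, 18) = (7, 1)

24P = (7, 1)


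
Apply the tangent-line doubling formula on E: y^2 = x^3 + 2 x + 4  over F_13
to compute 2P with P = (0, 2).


Doubling: s = (3 x1^2 + a) / (2 y1)
s = (3*0^2 + 2) / (2*2) mod 13 = 7
x3 = s^2 - 2 x1 mod 13 = 7^2 - 2*0 = 10
y3 = s (x1 - x3) - y1 mod 13 = 7 * (0 - 10) - 2 = 6

2P = (10, 6)


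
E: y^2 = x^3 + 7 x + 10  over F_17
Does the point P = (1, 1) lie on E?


Check whether y^2 = x^3 + 7 x + 10 (mod 17) for (x, y) = (1, 1).
LHS: y^2 = 1^2 mod 17 = 1
RHS: x^3 + 7 x + 10 = 1^3 + 7*1 + 10 mod 17 = 1
LHS = RHS

Yes, on the curve


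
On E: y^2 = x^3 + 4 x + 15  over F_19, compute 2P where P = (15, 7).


Doubling: s = (3 x1^2 + a) / (2 y1)
s = (3*15^2 + 4) / (2*7) mod 19 = 1
x3 = s^2 - 2 x1 mod 19 = 1^2 - 2*15 = 9
y3 = s (x1 - x3) - y1 mod 19 = 1 * (15 - 9) - 7 = 18

2P = (9, 18)


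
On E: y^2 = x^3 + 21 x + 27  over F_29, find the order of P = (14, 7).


Compute successive multiples of P until we hit O:
  1P = (14, 7)
  2P = (1, 22)
  3P = (27, 8)
  4P = (11, 20)
  5P = (26, 16)
  6P = (24, 0)
  7P = (26, 13)
  8P = (11, 9)
  ... (continuing to 12P)
  12P = O

ord(P) = 12


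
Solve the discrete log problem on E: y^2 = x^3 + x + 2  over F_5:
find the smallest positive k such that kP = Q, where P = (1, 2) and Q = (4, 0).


Enumerate multiples of P until we hit Q = (4, 0):
  1P = (1, 2)
  2P = (4, 0)
Match found at i = 2.

k = 2


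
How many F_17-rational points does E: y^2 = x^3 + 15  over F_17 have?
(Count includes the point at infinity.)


For each x in F_17, count y with y^2 = x^3 + 0 x + 15 mod 17:
  x = 0: RHS = 15, y in [7, 10]  -> 2 point(s)
  x = 1: RHS = 16, y in [4, 13]  -> 2 point(s)
  x = 3: RHS = 8, y in [5, 12]  -> 2 point(s)
  x = 5: RHS = 4, y in [2, 15]  -> 2 point(s)
  x = 7: RHS = 1, y in [1, 16]  -> 2 point(s)
  x = 8: RHS = 0, y in [0]  -> 1 point(s)
  x = 9: RHS = 13, y in [8, 9]  -> 2 point(s)
  x = 12: RHS = 9, y in [3, 14]  -> 2 point(s)
  x = 13: RHS = 2, y in [6, 11]  -> 2 point(s)
Affine points: 17. Add the point at infinity: total = 18.

#E(F_17) = 18


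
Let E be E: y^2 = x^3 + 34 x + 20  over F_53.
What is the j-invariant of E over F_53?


Delta = -16(4 a^3 + 27 b^2) mod 53 = 10
-1728 * (4 a)^3 = -1728 * (4*34)^3 mod 53 = 6
j = 6 * 10^(-1) mod 53 = 43

j = 43 (mod 53)


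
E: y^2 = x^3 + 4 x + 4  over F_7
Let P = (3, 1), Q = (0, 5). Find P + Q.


P != Q, so use the chord formula.
s = (y2 - y1) / (x2 - x1) = (4) / (4) mod 7 = 1
x3 = s^2 - x1 - x2 mod 7 = 1^2 - 3 - 0 = 5
y3 = s (x1 - x3) - y1 mod 7 = 1 * (3 - 5) - 1 = 4

P + Q = (5, 4)


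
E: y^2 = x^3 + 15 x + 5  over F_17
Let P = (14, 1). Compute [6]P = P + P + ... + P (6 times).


k = 6 = 110_2 (binary, LSB first: 011)
Double-and-add from P = (14, 1):
  bit 0 = 0: acc unchanged = O
  bit 1 = 1: acc = O + (5, 1) = (5, 1)
  bit 2 = 1: acc = (5, 1) + (9, 6) = (12, 3)

6P = (12, 3)


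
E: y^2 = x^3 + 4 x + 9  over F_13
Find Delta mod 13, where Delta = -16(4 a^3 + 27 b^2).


4 a^3 + 27 b^2 = 4*4^3 + 27*9^2 = 256 + 2187 = 2443
Delta = -16 * (2443) = -39088
Delta mod 13 = 3

Delta = 3 (mod 13)


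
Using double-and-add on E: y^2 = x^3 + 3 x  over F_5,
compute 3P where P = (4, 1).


k = 3 = 11_2 (binary, LSB first: 11)
Double-and-add from P = (4, 1):
  bit 0 = 1: acc = O + (4, 1) = (4, 1)
  bit 1 = 1: acc = (4, 1) + (1, 3) = (1, 2)

3P = (1, 2)


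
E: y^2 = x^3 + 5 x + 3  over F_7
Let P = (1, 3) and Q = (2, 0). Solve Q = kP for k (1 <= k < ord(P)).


Enumerate multiples of P until we hit Q = (2, 0):
  1P = (1, 3)
  2P = (6, 2)
  3P = (2, 0)
Match found at i = 3.

k = 3


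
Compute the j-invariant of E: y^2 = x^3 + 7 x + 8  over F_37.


Delta = -16(4 a^3 + 27 b^2) mod 37 = 17
-1728 * (4 a)^3 = -1728 * (4*7)^3 mod 37 = 10
j = 10 * 17^(-1) mod 37 = 18

j = 18 (mod 37)


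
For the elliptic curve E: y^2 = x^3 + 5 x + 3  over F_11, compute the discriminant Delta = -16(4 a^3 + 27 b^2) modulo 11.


4 a^3 + 27 b^2 = 4*5^3 + 27*3^2 = 500 + 243 = 743
Delta = -16 * (743) = -11888
Delta mod 11 = 3

Delta = 3 (mod 11)


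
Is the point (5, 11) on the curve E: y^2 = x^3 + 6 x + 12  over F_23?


Check whether y^2 = x^3 + 6 x + 12 (mod 23) for (x, y) = (5, 11).
LHS: y^2 = 11^2 mod 23 = 6
RHS: x^3 + 6 x + 12 = 5^3 + 6*5 + 12 mod 23 = 6
LHS = RHS

Yes, on the curve


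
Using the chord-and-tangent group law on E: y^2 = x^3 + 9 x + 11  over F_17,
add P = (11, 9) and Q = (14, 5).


P != Q, so use the chord formula.
s = (y2 - y1) / (x2 - x1) = (13) / (3) mod 17 = 10
x3 = s^2 - x1 - x2 mod 17 = 10^2 - 11 - 14 = 7
y3 = s (x1 - x3) - y1 mod 17 = 10 * (11 - 7) - 9 = 14

P + Q = (7, 14)


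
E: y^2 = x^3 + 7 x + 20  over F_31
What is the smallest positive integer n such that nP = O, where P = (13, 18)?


Compute successive multiples of P until we hit O:
  1P = (13, 18)
  2P = (13, 13)
  3P = O

ord(P) = 3


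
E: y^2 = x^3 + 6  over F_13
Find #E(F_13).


For each x in F_13, count y with y^2 = x^3 + 0 x + 6 mod 13:
  x = 2: RHS = 1, y in [1, 12]  -> 2 point(s)
  x = 5: RHS = 1, y in [1, 12]  -> 2 point(s)
  x = 6: RHS = 1, y in [1, 12]  -> 2 point(s)
Affine points: 6. Add the point at infinity: total = 7.

#E(F_13) = 7


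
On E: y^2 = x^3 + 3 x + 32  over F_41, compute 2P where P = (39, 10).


Doubling: s = (3 x1^2 + a) / (2 y1)
s = (3*39^2 + 3) / (2*10) mod 41 = 11
x3 = s^2 - 2 x1 mod 41 = 11^2 - 2*39 = 2
y3 = s (x1 - x3) - y1 mod 41 = 11 * (39 - 2) - 10 = 28

2P = (2, 28)


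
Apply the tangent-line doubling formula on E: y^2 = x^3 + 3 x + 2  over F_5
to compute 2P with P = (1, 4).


Doubling: s = (3 x1^2 + a) / (2 y1)
s = (3*1^2 + 3) / (2*4) mod 5 = 2
x3 = s^2 - 2 x1 mod 5 = 2^2 - 2*1 = 2
y3 = s (x1 - x3) - y1 mod 5 = 2 * (1 - 2) - 4 = 4

2P = (2, 4)


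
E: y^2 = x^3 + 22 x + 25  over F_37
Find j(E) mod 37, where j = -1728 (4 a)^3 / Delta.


Delta = -16(4 a^3 + 27 b^2) mod 37 = 20
-1728 * (4 a)^3 = -1728 * (4*22)^3 mod 37 = 29
j = 29 * 20^(-1) mod 37 = 7

j = 7 (mod 37)


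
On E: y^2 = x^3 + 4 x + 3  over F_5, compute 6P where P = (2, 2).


k = 6 = 110_2 (binary, LSB first: 011)
Double-and-add from P = (2, 2):
  bit 0 = 0: acc unchanged = O
  bit 1 = 1: acc = O + (2, 3) = (2, 3)
  bit 2 = 1: acc = (2, 3) + (2, 2) = O

6P = O


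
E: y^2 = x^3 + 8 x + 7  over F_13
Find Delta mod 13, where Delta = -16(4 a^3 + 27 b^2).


4 a^3 + 27 b^2 = 4*8^3 + 27*7^2 = 2048 + 1323 = 3371
Delta = -16 * (3371) = -53936
Delta mod 13 = 1

Delta = 1 (mod 13)


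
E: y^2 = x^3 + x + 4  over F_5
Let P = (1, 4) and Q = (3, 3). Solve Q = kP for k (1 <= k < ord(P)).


Enumerate multiples of P until we hit Q = (3, 3):
  1P = (1, 4)
  2P = (2, 3)
  3P = (3, 3)
Match found at i = 3.

k = 3


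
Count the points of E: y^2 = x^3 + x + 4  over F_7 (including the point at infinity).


For each x in F_7, count y with y^2 = x^3 + 1 x + 4 mod 7:
  x = 0: RHS = 4, y in [2, 5]  -> 2 point(s)
  x = 2: RHS = 0, y in [0]  -> 1 point(s)
  x = 4: RHS = 2, y in [3, 4]  -> 2 point(s)
  x = 5: RHS = 1, y in [1, 6]  -> 2 point(s)
  x = 6: RHS = 2, y in [3, 4]  -> 2 point(s)
Affine points: 9. Add the point at infinity: total = 10.

#E(F_7) = 10


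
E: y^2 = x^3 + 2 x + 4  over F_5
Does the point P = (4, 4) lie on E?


Check whether y^2 = x^3 + 2 x + 4 (mod 5) for (x, y) = (4, 4).
LHS: y^2 = 4^2 mod 5 = 1
RHS: x^3 + 2 x + 4 = 4^3 + 2*4 + 4 mod 5 = 1
LHS = RHS

Yes, on the curve


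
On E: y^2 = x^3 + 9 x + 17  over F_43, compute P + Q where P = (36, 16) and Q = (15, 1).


P != Q, so use the chord formula.
s = (y2 - y1) / (x2 - x1) = (28) / (22) mod 43 = 13
x3 = s^2 - x1 - x2 mod 43 = 13^2 - 36 - 15 = 32
y3 = s (x1 - x3) - y1 mod 43 = 13 * (36 - 32) - 16 = 36

P + Q = (32, 36)


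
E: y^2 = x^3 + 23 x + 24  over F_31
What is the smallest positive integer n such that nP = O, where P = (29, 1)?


Compute successive multiples of P until we hit O:
  1P = (29, 1)
  2P = (8, 10)
  3P = (10, 13)
  4P = (24, 4)
  5P = (23, 14)
  6P = (19, 29)
  7P = (2, 4)
  8P = (18, 15)
  ... (continuing to 30P)
  30P = O

ord(P) = 30


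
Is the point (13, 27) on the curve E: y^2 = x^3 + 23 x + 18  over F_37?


Check whether y^2 = x^3 + 23 x + 18 (mod 37) for (x, y) = (13, 27).
LHS: y^2 = 27^2 mod 37 = 26
RHS: x^3 + 23 x + 18 = 13^3 + 23*13 + 18 mod 37 = 35
LHS != RHS

No, not on the curve


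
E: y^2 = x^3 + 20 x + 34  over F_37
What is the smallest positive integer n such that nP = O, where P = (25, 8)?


Compute successive multiples of P until we hit O:
  1P = (25, 8)
  2P = (15, 34)
  3P = (23, 9)
  4P = (17, 25)
  5P = (29, 19)
  6P = (16, 26)
  7P = (0, 16)
  8P = (33, 36)
  ... (continuing to 20P)
  20P = O

ord(P) = 20


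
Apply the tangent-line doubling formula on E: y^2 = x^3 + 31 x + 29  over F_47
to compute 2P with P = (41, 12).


Doubling: s = (3 x1^2 + a) / (2 y1)
s = (3*41^2 + 31) / (2*12) mod 47 = 43
x3 = s^2 - 2 x1 mod 47 = 43^2 - 2*41 = 28
y3 = s (x1 - x3) - y1 mod 47 = 43 * (41 - 28) - 12 = 30

2P = (28, 30)


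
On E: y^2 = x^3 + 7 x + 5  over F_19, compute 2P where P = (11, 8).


k = 2 = 10_2 (binary, LSB first: 01)
Double-and-add from P = (11, 8):
  bit 0 = 0: acc unchanged = O
  bit 1 = 1: acc = O + (6, 15) = (6, 15)

2P = (6, 15)


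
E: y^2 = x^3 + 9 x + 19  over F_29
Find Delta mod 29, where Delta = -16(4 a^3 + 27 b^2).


4 a^3 + 27 b^2 = 4*9^3 + 27*19^2 = 2916 + 9747 = 12663
Delta = -16 * (12663) = -202608
Delta mod 29 = 15

Delta = 15 (mod 29)


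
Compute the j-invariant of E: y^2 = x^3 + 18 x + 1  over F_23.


Delta = -16(4 a^3 + 27 b^2) mod 23 = 1
-1728 * (4 a)^3 = -1728 * (4*18)^3 mod 23 = 11
j = 11 * 1^(-1) mod 23 = 11

j = 11 (mod 23)


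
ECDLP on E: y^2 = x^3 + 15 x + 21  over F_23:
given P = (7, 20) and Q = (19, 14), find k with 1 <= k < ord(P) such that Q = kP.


Enumerate multiples of P until we hit Q = (19, 14):
  1P = (7, 20)
  2P = (2, 6)
  3P = (20, 8)
  4P = (14, 13)
  5P = (3, 22)
  6P = (19, 9)
  7P = (21, 12)
  8P = (8, 20)
  9P = (8, 3)
  10P = (21, 11)
  11P = (19, 14)
Match found at i = 11.

k = 11


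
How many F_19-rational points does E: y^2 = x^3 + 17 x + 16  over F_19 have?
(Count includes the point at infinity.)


For each x in F_19, count y with y^2 = x^3 + 17 x + 16 mod 19:
  x = 0: RHS = 16, y in [4, 15]  -> 2 point(s)
  x = 2: RHS = 1, y in [1, 18]  -> 2 point(s)
  x = 5: RHS = 17, y in [6, 13]  -> 2 point(s)
  x = 6: RHS = 11, y in [7, 12]  -> 2 point(s)
  x = 9: RHS = 5, y in [9, 10]  -> 2 point(s)
  x = 15: RHS = 17, y in [6, 13]  -> 2 point(s)
  x = 18: RHS = 17, y in [6, 13]  -> 2 point(s)
Affine points: 14. Add the point at infinity: total = 15.

#E(F_19) = 15
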